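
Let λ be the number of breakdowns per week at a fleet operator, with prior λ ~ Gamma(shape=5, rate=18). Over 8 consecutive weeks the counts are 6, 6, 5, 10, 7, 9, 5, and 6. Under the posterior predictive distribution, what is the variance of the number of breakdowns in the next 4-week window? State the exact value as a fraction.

Total count: 6 + 6 + 5 + 10 + 7 + 9 + 5 + 6 = 54.
Total exposure: 8 weeks.
Gamma(α, β) with Poisson data over total exposure Σt gives posterior Gamma(α+Σx, β+Σt) = Gamma(59, 26).
The posterior predictive for a window of length T is Negative Binomial with variance T·α'·(β'+T)/β'² = 4·59·30/676 = 1770/169.

1770/169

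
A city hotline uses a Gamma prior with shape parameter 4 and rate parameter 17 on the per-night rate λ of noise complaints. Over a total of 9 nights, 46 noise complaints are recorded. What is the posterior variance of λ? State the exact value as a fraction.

25/338

Total count 46 over total exposure 9 nights.
Posterior: α' = 4 + 46 = 50, β' = 17 + 9 = 26.
Posterior variance = α'/β'² = 50/676 = 25/338.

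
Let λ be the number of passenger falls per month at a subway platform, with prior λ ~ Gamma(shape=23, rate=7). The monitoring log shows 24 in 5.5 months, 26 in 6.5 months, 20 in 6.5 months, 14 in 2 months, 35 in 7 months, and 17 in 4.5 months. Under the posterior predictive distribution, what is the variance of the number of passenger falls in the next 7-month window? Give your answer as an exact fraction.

Total count: 24 + 26 + 20 + 14 + 35 + 17 = 136.
Total exposure: 5.5 + 6.5 + 6.5 + 2 + 7 + 4.5 = 32 months.
Posterior: α' = 23 + 136 = 159, β' = 7 + 32 = 39.
The posterior predictive for a window of length T is Negative Binomial with variance T·α'·(β'+T)/β'² = 7·159·46/1521 = 17066/507.

17066/507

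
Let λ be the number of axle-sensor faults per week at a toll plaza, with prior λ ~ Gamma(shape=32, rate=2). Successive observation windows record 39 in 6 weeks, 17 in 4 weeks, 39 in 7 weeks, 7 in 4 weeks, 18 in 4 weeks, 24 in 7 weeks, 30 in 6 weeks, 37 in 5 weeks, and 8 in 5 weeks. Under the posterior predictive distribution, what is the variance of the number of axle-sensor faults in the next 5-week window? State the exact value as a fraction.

Total count: 39 + 17 + 39 + 7 + 18 + 24 + 30 + 37 + 8 = 219.
Total exposure: 6 + 4 + 7 + 4 + 4 + 7 + 6 + 5 + 5 = 48 weeks.
By Gamma–Poisson conjugacy, the posterior is Gamma(α + Σx, β + Σt) = Gamma(32 + 219, 2 + 48) = Gamma(251, 50).
The posterior predictive for a window of length T is Negative Binomial with variance T·α'·(β'+T)/β'² = 5·251·55/2500 = 2761/100.

2761/100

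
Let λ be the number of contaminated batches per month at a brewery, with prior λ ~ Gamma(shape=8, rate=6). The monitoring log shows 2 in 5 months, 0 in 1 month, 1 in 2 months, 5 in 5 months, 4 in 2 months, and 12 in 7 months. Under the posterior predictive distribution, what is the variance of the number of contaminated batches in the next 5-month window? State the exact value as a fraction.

Total count: 2 + 0 + 1 + 5 + 4 + 12 = 24.
Total exposure: 5 + 1 + 2 + 5 + 2 + 7 = 22 months.
Conjugate update: add total count to the shape and total exposure to the rate, giving Gamma(32, 28).
The posterior predictive for a window of length T is Negative Binomial with variance T·α'·(β'+T)/β'² = 5·32·33/784 = 330/49.

330/49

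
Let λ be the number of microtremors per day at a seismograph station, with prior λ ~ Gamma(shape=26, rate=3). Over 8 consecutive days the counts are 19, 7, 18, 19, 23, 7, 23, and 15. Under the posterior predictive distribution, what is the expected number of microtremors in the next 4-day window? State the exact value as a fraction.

Total count: 19 + 7 + 18 + 19 + 23 + 7 + 23 + 15 = 131.
Total exposure: 8 days.
Conjugate update: add total count to the shape and total exposure to the rate, giving Gamma(157, 11).
Predictive mean over a 4-day window = T·E[λ|data] = 4·157/11 = 628/11.

628/11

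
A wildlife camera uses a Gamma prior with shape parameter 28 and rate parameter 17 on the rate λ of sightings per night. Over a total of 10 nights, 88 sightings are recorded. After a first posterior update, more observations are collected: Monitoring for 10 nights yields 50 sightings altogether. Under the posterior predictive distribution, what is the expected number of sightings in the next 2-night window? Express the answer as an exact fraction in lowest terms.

Total count 88 over total exposure 10 nights.
After the first batch: Gamma(28 + 88, 17 + 10) = Gamma(116, 27).
Total count 50 over total exposure 10 nights.
After the second batch: Gamma(116 + 50, 27 + 10) = Gamma(166, 37).
Predictive mean over a 2-night window = T·E[λ|data] = 2·166/37 = 332/37.

332/37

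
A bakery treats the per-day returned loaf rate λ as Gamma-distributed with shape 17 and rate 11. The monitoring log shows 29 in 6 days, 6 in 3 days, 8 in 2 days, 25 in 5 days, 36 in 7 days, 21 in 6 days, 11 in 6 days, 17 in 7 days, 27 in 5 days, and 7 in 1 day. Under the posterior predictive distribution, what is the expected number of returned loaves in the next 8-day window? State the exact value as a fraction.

1632/59

Total count: 29 + 6 + 8 + 25 + 36 + 21 + 11 + 17 + 27 + 7 = 187.
Total exposure: 6 + 3 + 2 + 5 + 7 + 6 + 6 + 7 + 5 + 1 = 48 days.
The Gamma prior is conjugate for the Poisson rate, so λ | data ~ Gamma(17+187, 11+48) = Gamma(204, 59).
Predictive mean over an 8-day window = T·E[λ|data] = 8·204/59 = 1632/59.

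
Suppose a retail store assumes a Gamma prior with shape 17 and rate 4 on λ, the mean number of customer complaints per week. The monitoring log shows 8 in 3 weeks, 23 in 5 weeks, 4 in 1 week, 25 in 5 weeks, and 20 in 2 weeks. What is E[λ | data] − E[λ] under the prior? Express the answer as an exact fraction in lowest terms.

3/5

Total count: 8 + 23 + 4 + 25 + 20 = 80.
Total exposure: 3 + 5 + 1 + 5 + 2 = 16 weeks.
Conjugate update: add total count to the shape and total exposure to the rate, giving Gamma(97, 20).
Posterior mean = 97/20 = 97/20; prior mean = 17/4 = 17/4. Difference = 97/20 − 17/4 = 3/5.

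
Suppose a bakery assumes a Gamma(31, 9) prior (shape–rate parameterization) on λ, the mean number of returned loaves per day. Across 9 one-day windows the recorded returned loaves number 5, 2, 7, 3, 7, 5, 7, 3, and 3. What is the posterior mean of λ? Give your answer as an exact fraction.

Total count: 5 + 2 + 7 + 3 + 7 + 5 + 7 + 3 + 3 = 42.
Total exposure: 9 days.
Conjugate update: add total count to the shape and total exposure to the rate, giving Gamma(73, 18).
Posterior mean = α'/β' = 73/18.

73/18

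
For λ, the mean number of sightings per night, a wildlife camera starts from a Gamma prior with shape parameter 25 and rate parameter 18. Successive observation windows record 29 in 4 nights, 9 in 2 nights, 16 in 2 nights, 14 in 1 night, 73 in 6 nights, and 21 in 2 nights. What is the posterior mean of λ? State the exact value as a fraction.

187/35

Total count: 29 + 9 + 16 + 14 + 73 + 21 = 162.
Total exposure: 4 + 2 + 2 + 1 + 6 + 2 = 17 nights.
By Gamma–Poisson conjugacy, the posterior is Gamma(α + Σx, β + Σt) = Gamma(25 + 162, 18 + 17) = Gamma(187, 35).
Posterior mean = α'/β' = 187/35.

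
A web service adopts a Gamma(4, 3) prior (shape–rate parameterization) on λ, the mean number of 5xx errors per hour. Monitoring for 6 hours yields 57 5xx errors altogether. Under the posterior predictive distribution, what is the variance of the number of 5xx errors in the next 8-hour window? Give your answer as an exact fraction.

8296/81

Total count 57 over total exposure 6 hours.
Gamma(α, β) with Poisson data over total exposure Σt gives posterior Gamma(α+Σx, β+Σt) = Gamma(61, 9).
The posterior predictive for a window of length T is Negative Binomial with variance T·α'·(β'+T)/β'² = 8·61·17/81 = 8296/81.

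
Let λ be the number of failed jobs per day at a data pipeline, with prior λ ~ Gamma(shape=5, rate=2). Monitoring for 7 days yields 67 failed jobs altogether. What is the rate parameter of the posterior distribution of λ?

9

Total count 67 over total exposure 7 days.
The Gamma prior is conjugate for the Poisson rate, so λ | data ~ Gamma(5+67, 2+7) = Gamma(72, 9).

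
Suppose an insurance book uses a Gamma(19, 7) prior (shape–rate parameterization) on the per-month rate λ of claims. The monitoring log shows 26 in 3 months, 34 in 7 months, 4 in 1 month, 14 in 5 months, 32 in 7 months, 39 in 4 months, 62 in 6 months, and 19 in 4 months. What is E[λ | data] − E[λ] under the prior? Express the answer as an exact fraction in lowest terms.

907/308

Total count: 26 + 34 + 4 + 14 + 32 + 39 + 62 + 19 = 230.
Total exposure: 3 + 7 + 1 + 5 + 7 + 4 + 6 + 4 = 37 months.
Conjugate update: add total count to the shape and total exposure to the rate, giving Gamma(249, 44).
Posterior mean = 249/44 = 249/44; prior mean = 19/7 = 19/7. Difference = 249/44 − 19/7 = 907/308.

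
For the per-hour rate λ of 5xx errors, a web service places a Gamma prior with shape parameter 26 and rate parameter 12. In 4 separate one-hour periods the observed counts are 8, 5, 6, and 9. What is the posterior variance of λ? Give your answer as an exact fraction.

27/128

Total count: 8 + 5 + 6 + 9 = 28.
Total exposure: 4 hours.
Gamma(α, β) with Poisson data over total exposure Σt gives posterior Gamma(α+Σx, β+Σt) = Gamma(54, 16).
Posterior variance = α'/β'² = 54/256 = 27/128.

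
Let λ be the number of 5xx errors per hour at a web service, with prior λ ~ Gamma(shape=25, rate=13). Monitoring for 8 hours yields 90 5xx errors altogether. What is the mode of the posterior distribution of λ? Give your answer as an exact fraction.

38/7

Total count 90 over total exposure 8 hours.
Conjugate update: add total count to the shape and total exposure to the rate, giving Gamma(115, 21).
Posterior mode = (α'−1)/β' = 114/21 = 38/7.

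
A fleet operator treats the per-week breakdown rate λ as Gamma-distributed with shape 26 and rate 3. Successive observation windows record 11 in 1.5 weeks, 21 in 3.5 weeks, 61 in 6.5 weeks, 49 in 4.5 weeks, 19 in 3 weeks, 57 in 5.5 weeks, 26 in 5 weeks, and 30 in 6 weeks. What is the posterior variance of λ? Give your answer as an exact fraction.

Total count: 11 + 21 + 61 + 49 + 19 + 57 + 26 + 30 = 274.
Total exposure: 1.5 + 3.5 + 6.5 + 4.5 + 3 + 5.5 + 5 + 6 = 35.5 weeks.
Gamma(α, β) with Poisson data over total exposure Σt gives posterior Gamma(α+Σx, β+Σt) = Gamma(300, 77/2).
Posterior variance = α'/β'² = 300/(5929/4) = 1200/5929.

1200/5929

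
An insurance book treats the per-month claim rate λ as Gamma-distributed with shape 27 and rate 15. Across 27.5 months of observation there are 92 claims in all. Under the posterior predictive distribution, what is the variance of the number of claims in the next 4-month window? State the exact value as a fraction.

5208/425

Total count 92 over total exposure 27.5 months.
Gamma(α, β) with Poisson data over total exposure Σt gives posterior Gamma(α+Σx, β+Σt) = Gamma(119, 85/2).
The posterior predictive for a window of length T is Negative Binomial with variance T·α'·(β'+T)/β'² = 4·119·(93/2)/(7225/4) = 5208/425.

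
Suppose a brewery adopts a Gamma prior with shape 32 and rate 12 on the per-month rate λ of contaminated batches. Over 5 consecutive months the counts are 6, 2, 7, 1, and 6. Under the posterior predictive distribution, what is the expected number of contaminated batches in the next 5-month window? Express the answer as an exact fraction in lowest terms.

Total count: 6 + 2 + 7 + 1 + 6 = 22.
Total exposure: 5 months.
Gamma(α, β) with Poisson data over total exposure Σt gives posterior Gamma(α+Σx, β+Σt) = Gamma(54, 17).
Predictive mean over a 5-month window = T·E[λ|data] = 5·54/17 = 270/17.

270/17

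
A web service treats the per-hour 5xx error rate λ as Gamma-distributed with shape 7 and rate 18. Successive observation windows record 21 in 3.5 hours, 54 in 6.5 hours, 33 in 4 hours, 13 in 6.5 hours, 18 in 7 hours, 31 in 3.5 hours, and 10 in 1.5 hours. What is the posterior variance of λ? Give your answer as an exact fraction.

748/10201

Total count: 21 + 54 + 33 + 13 + 18 + 31 + 10 = 180.
Total exposure: 3.5 + 6.5 + 4 + 6.5 + 7 + 3.5 + 1.5 = 32.5 hours.
The Gamma prior is conjugate for the Poisson rate, so λ | data ~ Gamma(7+180, 18+32.5) = Gamma(187, 101/2).
Posterior variance = α'/β'² = 187/(10201/4) = 748/10201.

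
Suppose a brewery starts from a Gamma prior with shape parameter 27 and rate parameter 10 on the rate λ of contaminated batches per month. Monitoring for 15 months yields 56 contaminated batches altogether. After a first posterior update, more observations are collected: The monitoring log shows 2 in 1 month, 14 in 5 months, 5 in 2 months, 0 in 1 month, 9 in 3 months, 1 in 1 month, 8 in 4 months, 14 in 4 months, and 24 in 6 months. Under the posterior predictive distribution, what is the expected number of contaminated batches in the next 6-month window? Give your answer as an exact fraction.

240/13

Total count 56 over total exposure 15 months.
After the first batch: Gamma(27 + 56, 10 + 15) = Gamma(83, 25).
Total count: 2 + 14 + 5 + 0 + 9 + 1 + 8 + 14 + 24 = 77.
Total exposure: 1 + 5 + 2 + 1 + 3 + 1 + 4 + 4 + 6 = 27 months.
After the second batch: Gamma(83 + 77, 25 + 27) = Gamma(160, 52).
Predictive mean over a 6-month window = T·E[λ|data] = 6·160/52 = 240/13.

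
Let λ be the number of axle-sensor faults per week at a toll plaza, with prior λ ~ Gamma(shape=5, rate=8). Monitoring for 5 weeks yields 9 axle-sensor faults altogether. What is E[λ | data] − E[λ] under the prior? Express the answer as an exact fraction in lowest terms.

Total count 9 over total exposure 5 weeks.
The Gamma prior is conjugate for the Poisson rate, so λ | data ~ Gamma(5+9, 8+5) = Gamma(14, 13).
Posterior mean = 14/13 = 14/13; prior mean = 5/8 = 5/8. Difference = 14/13 − 5/8 = 47/104.

47/104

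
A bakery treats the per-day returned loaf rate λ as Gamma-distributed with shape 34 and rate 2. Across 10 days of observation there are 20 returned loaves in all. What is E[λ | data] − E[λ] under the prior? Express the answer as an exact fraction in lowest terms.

-25/2

Total count 20 over total exposure 10 days.
The Gamma prior is conjugate for the Poisson rate, so λ | data ~ Gamma(34+20, 2+10) = Gamma(54, 12).
Posterior mean = 54/12 = 9/2; prior mean = 34/2 = 17. Difference = 9/2 − 17 = -25/2.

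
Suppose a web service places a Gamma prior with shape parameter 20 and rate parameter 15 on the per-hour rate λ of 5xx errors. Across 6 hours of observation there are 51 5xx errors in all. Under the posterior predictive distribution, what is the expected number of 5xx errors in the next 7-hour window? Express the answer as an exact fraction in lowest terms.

Total count 51 over total exposure 6 hours.
Gamma(α, β) with Poisson data over total exposure Σt gives posterior Gamma(α+Σx, β+Σt) = Gamma(71, 21).
Predictive mean over a 7-hour window = T·E[λ|data] = 7·71/21 = 71/3.

71/3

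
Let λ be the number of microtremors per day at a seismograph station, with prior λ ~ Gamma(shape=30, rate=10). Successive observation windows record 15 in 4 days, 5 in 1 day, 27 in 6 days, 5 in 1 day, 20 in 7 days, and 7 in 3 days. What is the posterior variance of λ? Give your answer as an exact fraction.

Total count: 15 + 5 + 27 + 5 + 20 + 7 = 79.
Total exposure: 4 + 1 + 6 + 1 + 7 + 3 = 22 days.
Conjugate update: add total count to the shape and total exposure to the rate, giving Gamma(109, 32).
Posterior variance = α'/β'² = 109/1024.

109/1024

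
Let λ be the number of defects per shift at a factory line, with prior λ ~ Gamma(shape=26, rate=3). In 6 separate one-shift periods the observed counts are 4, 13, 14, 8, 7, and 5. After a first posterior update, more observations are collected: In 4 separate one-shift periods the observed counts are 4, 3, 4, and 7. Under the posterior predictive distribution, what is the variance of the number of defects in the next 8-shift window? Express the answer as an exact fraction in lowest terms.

15960/169

Total count: 4 + 13 + 14 + 8 + 7 + 5 = 51.
Total exposure: 6 shifts.
After the first batch: Gamma(26 + 51, 3 + 6) = Gamma(77, 9).
Total count: 4 + 3 + 4 + 7 = 18.
Total exposure: 4 shifts.
After the second batch: Gamma(77 + 18, 9 + 4) = Gamma(95, 13).
The posterior predictive for a window of length T is Negative Binomial with variance T·α'·(β'+T)/β'² = 8·95·21/169 = 15960/169.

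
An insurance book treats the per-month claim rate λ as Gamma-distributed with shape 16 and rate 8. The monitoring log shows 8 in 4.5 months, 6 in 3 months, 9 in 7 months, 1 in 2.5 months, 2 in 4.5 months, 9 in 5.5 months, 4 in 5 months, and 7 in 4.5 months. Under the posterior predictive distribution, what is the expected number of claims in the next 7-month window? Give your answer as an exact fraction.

868/89

Total count: 8 + 6 + 9 + 1 + 2 + 9 + 4 + 7 = 46.
Total exposure: 4.5 + 3 + 7 + 2.5 + 4.5 + 5.5 + 5 + 4.5 = 36.5 months.
By Gamma–Poisson conjugacy, the posterior is Gamma(α + Σx, β + Σt) = Gamma(16 + 46, 8 + 36.5) = Gamma(62, 89/2).
Predictive mean over a 7-month window = T·E[λ|data] = 7·62/(89/2) = 868/89.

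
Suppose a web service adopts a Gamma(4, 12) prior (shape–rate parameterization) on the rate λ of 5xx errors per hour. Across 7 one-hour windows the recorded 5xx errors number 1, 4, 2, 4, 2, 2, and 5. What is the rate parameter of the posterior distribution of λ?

19

Total count: 1 + 4 + 2 + 4 + 2 + 2 + 5 = 20.
Total exposure: 7 hours.
By Gamma–Poisson conjugacy, the posterior is Gamma(α + Σx, β + Σt) = Gamma(4 + 20, 12 + 7) = Gamma(24, 19).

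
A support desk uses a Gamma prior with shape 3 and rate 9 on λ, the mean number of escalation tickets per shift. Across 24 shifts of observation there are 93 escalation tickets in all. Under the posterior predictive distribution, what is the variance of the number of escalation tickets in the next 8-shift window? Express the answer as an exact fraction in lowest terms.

Total count 93 over total exposure 24 shifts.
By Gamma–Poisson conjugacy, the posterior is Gamma(α + Σx, β + Σt) = Gamma(3 + 93, 9 + 24) = Gamma(96, 33).
The posterior predictive for a window of length T is Negative Binomial with variance T·α'·(β'+T)/β'² = 8·96·41/1089 = 10496/363.

10496/363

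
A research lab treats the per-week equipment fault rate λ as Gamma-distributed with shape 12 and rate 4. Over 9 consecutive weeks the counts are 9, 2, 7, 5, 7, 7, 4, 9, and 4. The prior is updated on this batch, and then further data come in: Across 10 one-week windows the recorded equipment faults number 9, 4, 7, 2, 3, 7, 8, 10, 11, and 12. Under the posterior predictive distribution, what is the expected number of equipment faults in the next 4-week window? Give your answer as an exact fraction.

556/23

Total count: 9 + 2 + 7 + 5 + 7 + 7 + 4 + 9 + 4 = 54.
Total exposure: 9 weeks.
After the first batch: Gamma(12 + 54, 4 + 9) = Gamma(66, 13).
Total count: 9 + 4 + 7 + 2 + 3 + 7 + 8 + 10 + 11 + 12 = 73.
Total exposure: 10 weeks.
After the second batch: Gamma(66 + 73, 13 + 10) = Gamma(139, 23).
Predictive mean over a 4-week window = T·E[λ|data] = 4·139/23 = 556/23.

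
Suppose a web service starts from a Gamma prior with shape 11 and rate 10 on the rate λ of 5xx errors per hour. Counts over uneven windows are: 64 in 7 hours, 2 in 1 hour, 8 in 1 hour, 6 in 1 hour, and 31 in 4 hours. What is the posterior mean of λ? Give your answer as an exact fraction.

61/12

Total count: 64 + 2 + 8 + 6 + 31 = 111.
Total exposure: 7 + 1 + 1 + 1 + 4 = 14 hours.
Conjugate update: add total count to the shape and total exposure to the rate, giving Gamma(122, 24).
Posterior mean = α'/β' = 122/24 = 61/12.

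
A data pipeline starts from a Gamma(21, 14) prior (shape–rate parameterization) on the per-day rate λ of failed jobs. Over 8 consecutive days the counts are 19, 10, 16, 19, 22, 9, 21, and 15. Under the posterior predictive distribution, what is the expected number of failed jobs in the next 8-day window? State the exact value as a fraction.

Total count: 19 + 10 + 16 + 19 + 22 + 9 + 21 + 15 = 131.
Total exposure: 8 days.
By Gamma–Poisson conjugacy, the posterior is Gamma(α + Σx, β + Σt) = Gamma(21 + 131, 14 + 8) = Gamma(152, 22).
Predictive mean over an 8-day window = T·E[λ|data] = 8·152/22 = 608/11.

608/11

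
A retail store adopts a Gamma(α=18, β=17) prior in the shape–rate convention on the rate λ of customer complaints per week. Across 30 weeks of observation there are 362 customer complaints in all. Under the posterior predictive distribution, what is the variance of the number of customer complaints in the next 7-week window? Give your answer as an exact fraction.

Total count 362 over total exposure 30 weeks.
The Gamma prior is conjugate for the Poisson rate, so λ | data ~ Gamma(18+362, 17+30) = Gamma(380, 47).
The posterior predictive for a window of length T is Negative Binomial with variance T·α'·(β'+T)/β'² = 7·380·54/2209 = 143640/2209.

143640/2209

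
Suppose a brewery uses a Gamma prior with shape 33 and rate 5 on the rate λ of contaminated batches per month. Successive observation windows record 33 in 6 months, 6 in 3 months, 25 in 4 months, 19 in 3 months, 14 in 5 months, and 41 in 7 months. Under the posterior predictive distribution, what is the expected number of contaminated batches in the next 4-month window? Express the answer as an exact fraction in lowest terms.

228/11

Total count: 33 + 6 + 25 + 19 + 14 + 41 = 138.
Total exposure: 6 + 3 + 4 + 3 + 5 + 7 = 28 months.
Posterior: α' = 33 + 138 = 171, β' = 5 + 28 = 33.
Predictive mean over a 4-month window = T·E[λ|data] = 4·171/33 = 228/11.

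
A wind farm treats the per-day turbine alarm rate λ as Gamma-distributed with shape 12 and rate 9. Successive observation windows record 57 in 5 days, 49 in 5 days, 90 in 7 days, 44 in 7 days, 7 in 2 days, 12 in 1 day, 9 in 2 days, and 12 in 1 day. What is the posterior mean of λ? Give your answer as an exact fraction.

292/39

Total count: 57 + 49 + 90 + 44 + 7 + 12 + 9 + 12 = 280.
Total exposure: 5 + 5 + 7 + 7 + 2 + 1 + 2 + 1 = 30 days.
By Gamma–Poisson conjugacy, the posterior is Gamma(α + Σx, β + Σt) = Gamma(12 + 280, 9 + 30) = Gamma(292, 39).
Posterior mean = α'/β' = 292/39.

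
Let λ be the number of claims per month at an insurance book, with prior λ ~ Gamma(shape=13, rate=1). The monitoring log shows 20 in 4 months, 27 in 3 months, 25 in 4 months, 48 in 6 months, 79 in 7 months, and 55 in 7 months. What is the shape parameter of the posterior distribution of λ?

Total count: 20 + 27 + 25 + 48 + 79 + 55 = 254.
Total exposure: 4 + 3 + 4 + 6 + 7 + 7 = 31 months.
By Gamma–Poisson conjugacy, the posterior is Gamma(α + Σx, β + Σt) = Gamma(13 + 254, 1 + 31) = Gamma(267, 32).

267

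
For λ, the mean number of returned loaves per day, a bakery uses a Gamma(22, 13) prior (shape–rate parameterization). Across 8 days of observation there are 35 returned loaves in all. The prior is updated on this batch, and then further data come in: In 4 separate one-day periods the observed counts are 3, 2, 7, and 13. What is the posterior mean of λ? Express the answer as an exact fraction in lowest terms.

82/25

Total count 35 over total exposure 8 days.
After the first batch: Gamma(22 + 35, 13 + 8) = Gamma(57, 21).
Total count: 3 + 2 + 7 + 13 = 25.
Total exposure: 4 days.
After the second batch: Gamma(57 + 25, 21 + 4) = Gamma(82, 25).
Posterior mean = α'/β' = 82/25.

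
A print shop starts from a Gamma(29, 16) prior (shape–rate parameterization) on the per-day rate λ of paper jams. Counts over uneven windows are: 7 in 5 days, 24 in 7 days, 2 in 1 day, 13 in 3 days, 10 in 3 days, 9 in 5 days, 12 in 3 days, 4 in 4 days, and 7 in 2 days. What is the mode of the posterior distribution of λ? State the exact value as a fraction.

116/49

Total count: 7 + 24 + 2 + 13 + 10 + 9 + 12 + 4 + 7 = 88.
Total exposure: 5 + 7 + 1 + 3 + 3 + 5 + 3 + 4 + 2 = 33 days.
Conjugate update: add total count to the shape and total exposure to the rate, giving Gamma(117, 49).
Posterior mode = (α'−1)/β' = 116/49.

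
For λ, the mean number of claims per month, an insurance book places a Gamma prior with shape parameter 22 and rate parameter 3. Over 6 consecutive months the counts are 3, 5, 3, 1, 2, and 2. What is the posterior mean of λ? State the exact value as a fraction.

38/9

Total count: 3 + 5 + 3 + 1 + 2 + 2 = 16.
Total exposure: 6 months.
The Gamma prior is conjugate for the Poisson rate, so λ | data ~ Gamma(22+16, 3+6) = Gamma(38, 9).
Posterior mean = α'/β' = 38/9.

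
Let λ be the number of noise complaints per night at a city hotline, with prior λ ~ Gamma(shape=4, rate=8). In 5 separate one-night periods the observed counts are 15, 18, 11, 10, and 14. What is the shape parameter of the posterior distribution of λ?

72

Total count: 15 + 18 + 11 + 10 + 14 = 68.
Total exposure: 5 nights.
Gamma(α, β) with Poisson data over total exposure Σt gives posterior Gamma(α+Σx, β+Σt) = Gamma(72, 13).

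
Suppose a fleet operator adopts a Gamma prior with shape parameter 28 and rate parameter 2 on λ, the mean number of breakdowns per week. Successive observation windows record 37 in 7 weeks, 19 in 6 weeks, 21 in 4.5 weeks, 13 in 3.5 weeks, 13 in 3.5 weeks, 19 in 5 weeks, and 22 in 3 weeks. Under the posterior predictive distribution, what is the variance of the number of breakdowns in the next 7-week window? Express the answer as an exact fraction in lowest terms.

Total count: 37 + 19 + 21 + 13 + 13 + 19 + 22 = 144.
Total exposure: 7 + 6 + 4.5 + 3.5 + 3.5 + 5 + 3 = 32.5 weeks.
Gamma(α, β) with Poisson data over total exposure Σt gives posterior Gamma(α+Σx, β+Σt) = Gamma(172, 69/2).
The posterior predictive for a window of length T is Negative Binomial with variance T·α'·(β'+T)/β'² = 7·172·(83/2)/(4761/4) = 199864/4761.

199864/4761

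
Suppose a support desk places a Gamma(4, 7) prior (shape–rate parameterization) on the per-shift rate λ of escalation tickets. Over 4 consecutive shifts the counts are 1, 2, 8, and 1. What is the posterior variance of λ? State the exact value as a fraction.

16/121

Total count: 1 + 2 + 8 + 1 = 12.
Total exposure: 4 shifts.
Gamma(α, β) with Poisson data over total exposure Σt gives posterior Gamma(α+Σx, β+Σt) = Gamma(16, 11).
Posterior variance = α'/β'² = 16/121.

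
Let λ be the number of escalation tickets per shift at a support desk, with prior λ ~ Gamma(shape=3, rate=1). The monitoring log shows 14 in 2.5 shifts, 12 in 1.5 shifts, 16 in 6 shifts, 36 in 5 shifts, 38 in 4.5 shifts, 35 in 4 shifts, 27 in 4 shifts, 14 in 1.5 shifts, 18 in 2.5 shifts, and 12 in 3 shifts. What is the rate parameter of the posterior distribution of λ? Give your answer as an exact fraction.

71/2

Total count: 14 + 12 + 16 + 36 + 38 + 35 + 27 + 14 + 18 + 12 = 222.
Total exposure: 2.5 + 1.5 + 6 + 5 + 4.5 + 4 + 4 + 1.5 + 2.5 + 3 = 34.5 shifts.
Gamma(α, β) with Poisson data over total exposure Σt gives posterior Gamma(α+Σx, β+Σt) = Gamma(225, 71/2).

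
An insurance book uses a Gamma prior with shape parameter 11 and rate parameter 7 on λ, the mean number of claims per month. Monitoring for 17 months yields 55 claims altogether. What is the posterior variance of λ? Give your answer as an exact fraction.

11/96

Total count 55 over total exposure 17 months.
The Gamma prior is conjugate for the Poisson rate, so λ | data ~ Gamma(11+55, 7+17) = Gamma(66, 24).
Posterior variance = α'/β'² = 66/576 = 11/96.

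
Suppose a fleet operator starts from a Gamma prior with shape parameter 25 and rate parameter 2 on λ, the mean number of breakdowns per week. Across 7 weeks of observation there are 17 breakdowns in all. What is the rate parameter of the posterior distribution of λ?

9

Total count 17 over total exposure 7 weeks.
Gamma(α, β) with Poisson data over total exposure Σt gives posterior Gamma(α+Σx, β+Σt) = Gamma(42, 9).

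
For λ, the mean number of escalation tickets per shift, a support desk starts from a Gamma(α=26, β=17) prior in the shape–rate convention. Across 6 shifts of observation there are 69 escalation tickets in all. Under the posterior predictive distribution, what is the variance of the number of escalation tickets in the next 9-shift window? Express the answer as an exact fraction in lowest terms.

27360/529

Total count 69 over total exposure 6 shifts.
Conjugate update: add total count to the shape and total exposure to the rate, giving Gamma(95, 23).
The posterior predictive for a window of length T is Negative Binomial with variance T·α'·(β'+T)/β'² = 9·95·32/529 = 27360/529.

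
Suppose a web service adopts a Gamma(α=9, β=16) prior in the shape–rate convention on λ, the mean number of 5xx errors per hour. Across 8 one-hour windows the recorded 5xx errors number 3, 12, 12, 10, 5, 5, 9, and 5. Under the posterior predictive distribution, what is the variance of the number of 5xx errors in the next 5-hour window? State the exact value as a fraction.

Total count: 3 + 12 + 12 + 10 + 5 + 5 + 9 + 5 = 61.
Total exposure: 8 hours.
Gamma(α, β) with Poisson data over total exposure Σt gives posterior Gamma(α+Σx, β+Σt) = Gamma(70, 24).
The posterior predictive for a window of length T is Negative Binomial with variance T·α'·(β'+T)/β'² = 5·70·29/576 = 5075/288.

5075/288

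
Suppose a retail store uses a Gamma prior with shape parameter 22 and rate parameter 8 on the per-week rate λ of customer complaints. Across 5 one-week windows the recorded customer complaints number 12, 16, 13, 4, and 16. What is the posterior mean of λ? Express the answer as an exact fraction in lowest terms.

Total count: 12 + 16 + 13 + 4 + 16 = 61.
Total exposure: 5 weeks.
By Gamma–Poisson conjugacy, the posterior is Gamma(α + Σx, β + Σt) = Gamma(22 + 61, 8 + 5) = Gamma(83, 13).
Posterior mean = α'/β' = 83/13.

83/13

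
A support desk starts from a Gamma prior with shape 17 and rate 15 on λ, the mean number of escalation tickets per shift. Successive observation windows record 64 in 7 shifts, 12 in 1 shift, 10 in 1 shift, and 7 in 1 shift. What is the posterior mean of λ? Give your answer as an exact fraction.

Total count: 64 + 12 + 10 + 7 = 93.
Total exposure: 7 + 1 + 1 + 1 = 10 shifts.
Conjugate update: add total count to the shape and total exposure to the rate, giving Gamma(110, 25).
Posterior mean = α'/β' = 110/25 = 22/5.

22/5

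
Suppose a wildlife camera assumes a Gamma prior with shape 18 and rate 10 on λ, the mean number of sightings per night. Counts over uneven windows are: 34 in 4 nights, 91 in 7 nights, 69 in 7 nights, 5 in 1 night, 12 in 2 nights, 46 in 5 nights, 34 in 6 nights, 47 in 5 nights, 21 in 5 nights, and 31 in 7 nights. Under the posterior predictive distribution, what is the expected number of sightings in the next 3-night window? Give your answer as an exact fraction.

1224/59

Total count: 34 + 91 + 69 + 5 + 12 + 46 + 34 + 47 + 21 + 31 = 390.
Total exposure: 4 + 7 + 7 + 1 + 2 + 5 + 6 + 5 + 5 + 7 = 49 nights.
The Gamma prior is conjugate for the Poisson rate, so λ | data ~ Gamma(18+390, 10+49) = Gamma(408, 59).
Predictive mean over a 3-night window = T·E[λ|data] = 3·408/59 = 1224/59.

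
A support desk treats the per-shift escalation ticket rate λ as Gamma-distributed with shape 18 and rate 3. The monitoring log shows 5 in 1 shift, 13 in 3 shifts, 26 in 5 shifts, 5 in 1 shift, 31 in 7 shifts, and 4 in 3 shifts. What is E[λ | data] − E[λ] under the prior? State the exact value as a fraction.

Total count: 5 + 13 + 26 + 5 + 31 + 4 = 84.
Total exposure: 1 + 3 + 5 + 1 + 7 + 3 = 20 shifts.
Gamma(α, β) with Poisson data over total exposure Σt gives posterior Gamma(α+Σx, β+Σt) = Gamma(102, 23).
Posterior mean = 102/23 = 102/23; prior mean = 18/3 = 6. Difference = 102/23 − 6 = -36/23.

-36/23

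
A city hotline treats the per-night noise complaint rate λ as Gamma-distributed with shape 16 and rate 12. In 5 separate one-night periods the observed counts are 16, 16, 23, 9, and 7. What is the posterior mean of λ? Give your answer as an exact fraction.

87/17

Total count: 16 + 16 + 23 + 9 + 7 = 71.
Total exposure: 5 nights.
The Gamma prior is conjugate for the Poisson rate, so λ | data ~ Gamma(16+71, 12+5) = Gamma(87, 17).
Posterior mean = α'/β' = 87/17.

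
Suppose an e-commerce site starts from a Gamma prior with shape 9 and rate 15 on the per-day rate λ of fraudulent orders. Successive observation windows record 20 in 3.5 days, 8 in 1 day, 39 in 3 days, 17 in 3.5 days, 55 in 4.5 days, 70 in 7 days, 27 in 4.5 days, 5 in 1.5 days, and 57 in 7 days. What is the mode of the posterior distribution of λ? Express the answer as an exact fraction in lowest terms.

Total count: 20 + 8 + 39 + 17 + 55 + 70 + 27 + 5 + 57 = 298.
Total exposure: 3.5 + 1 + 3 + 3.5 + 4.5 + 7 + 4.5 + 1.5 + 7 = 35.5 days.
Posterior: α' = 9 + 298 = 307, β' = 15 + 35.5 = 101/2.
Posterior mode = (α'−1)/β' = 306/(101/2) = 612/101.

612/101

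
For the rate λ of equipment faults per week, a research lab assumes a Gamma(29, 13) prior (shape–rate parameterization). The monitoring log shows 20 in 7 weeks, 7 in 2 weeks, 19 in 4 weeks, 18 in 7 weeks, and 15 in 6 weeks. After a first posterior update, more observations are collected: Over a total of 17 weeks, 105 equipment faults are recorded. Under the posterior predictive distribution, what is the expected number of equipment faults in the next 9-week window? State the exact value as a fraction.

1917/56

Total count: 20 + 7 + 19 + 18 + 15 = 79.
Total exposure: 7 + 2 + 4 + 7 + 6 = 26 weeks.
After the first batch: Gamma(29 + 79, 13 + 26) = Gamma(108, 39).
Total count 105 over total exposure 17 weeks.
After the second batch: Gamma(108 + 105, 39 + 17) = Gamma(213, 56).
Predictive mean over a 9-week window = T·E[λ|data] = 9·213/56 = 1917/56.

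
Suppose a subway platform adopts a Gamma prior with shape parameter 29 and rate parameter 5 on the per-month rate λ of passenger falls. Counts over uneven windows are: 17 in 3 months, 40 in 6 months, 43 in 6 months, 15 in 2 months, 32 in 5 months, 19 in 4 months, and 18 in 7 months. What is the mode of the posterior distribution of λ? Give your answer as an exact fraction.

Total count: 17 + 40 + 43 + 15 + 32 + 19 + 18 = 184.
Total exposure: 3 + 6 + 6 + 2 + 5 + 4 + 7 = 33 months.
The Gamma prior is conjugate for the Poisson rate, so λ | data ~ Gamma(29+184, 5+33) = Gamma(213, 38).
Posterior mode = (α'−1)/β' = 212/38 = 106/19.

106/19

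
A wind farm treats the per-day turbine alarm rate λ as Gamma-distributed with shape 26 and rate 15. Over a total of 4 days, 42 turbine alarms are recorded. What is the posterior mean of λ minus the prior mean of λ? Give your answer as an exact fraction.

526/285

Total count 42 over total exposure 4 days.
Conjugate update: add total count to the shape and total exposure to the rate, giving Gamma(68, 19).
Posterior mean = 68/19 = 68/19; prior mean = 26/15 = 26/15. Difference = 68/19 − 26/15 = 526/285.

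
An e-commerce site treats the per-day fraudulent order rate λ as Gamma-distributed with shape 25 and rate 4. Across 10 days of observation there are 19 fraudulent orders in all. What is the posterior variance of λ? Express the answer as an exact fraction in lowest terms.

Total count 19 over total exposure 10 days.
Gamma(α, β) with Poisson data over total exposure Σt gives posterior Gamma(α+Σx, β+Σt) = Gamma(44, 14).
Posterior variance = α'/β'² = 44/196 = 11/49.

11/49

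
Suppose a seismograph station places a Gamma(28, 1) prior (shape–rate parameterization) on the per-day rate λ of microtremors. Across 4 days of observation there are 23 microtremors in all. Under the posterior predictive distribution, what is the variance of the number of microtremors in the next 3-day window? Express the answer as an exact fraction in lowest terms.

1224/25

Total count 23 over total exposure 4 days.
Posterior: α' = 28 + 23 = 51, β' = 1 + 4 = 5.
The posterior predictive for a window of length T is Negative Binomial with variance T·α'·(β'+T)/β'² = 3·51·8/25 = 1224/25.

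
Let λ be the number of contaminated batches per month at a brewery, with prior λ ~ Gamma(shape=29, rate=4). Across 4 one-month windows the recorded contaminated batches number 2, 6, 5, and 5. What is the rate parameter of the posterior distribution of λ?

Total count: 2 + 6 + 5 + 5 = 18.
Total exposure: 4 months.
The Gamma prior is conjugate for the Poisson rate, so λ | data ~ Gamma(29+18, 4+4) = Gamma(47, 8).

8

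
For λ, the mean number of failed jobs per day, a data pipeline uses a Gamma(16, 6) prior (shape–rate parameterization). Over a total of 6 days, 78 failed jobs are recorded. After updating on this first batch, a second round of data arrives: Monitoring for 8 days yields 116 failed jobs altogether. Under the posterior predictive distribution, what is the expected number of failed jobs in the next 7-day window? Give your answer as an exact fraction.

147/2

Total count 78 over total exposure 6 days.
After the first batch: Gamma(16 + 78, 6 + 6) = Gamma(94, 12).
Total count 116 over total exposure 8 days.
After the second batch: Gamma(94 + 116, 12 + 8) = Gamma(210, 20).
Predictive mean over a 7-day window = T·E[λ|data] = 7·210/20 = 147/2.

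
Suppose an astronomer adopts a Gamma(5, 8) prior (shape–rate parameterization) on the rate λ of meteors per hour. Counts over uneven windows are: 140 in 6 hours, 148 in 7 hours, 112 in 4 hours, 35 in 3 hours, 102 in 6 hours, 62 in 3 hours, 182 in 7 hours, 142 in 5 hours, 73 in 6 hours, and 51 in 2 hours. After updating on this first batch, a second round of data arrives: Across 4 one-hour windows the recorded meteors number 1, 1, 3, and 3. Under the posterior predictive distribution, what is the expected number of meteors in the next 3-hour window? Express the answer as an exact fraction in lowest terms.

Total count: 140 + 148 + 112 + 35 + 102 + 62 + 182 + 142 + 73 + 51 = 1047.
Total exposure: 6 + 7 + 4 + 3 + 6 + 3 + 7 + 5 + 6 + 2 = 49 hours.
After the first batch: Gamma(5 + 1047, 8 + 49) = Gamma(1052, 57).
Total count: 1 + 1 + 3 + 3 = 8.
Total exposure: 4 hours.
After the second batch: Gamma(1052 + 8, 57 + 4) = Gamma(1060, 61).
Predictive mean over a 3-hour window = T·E[λ|data] = 3·1060/61 = 3180/61.

3180/61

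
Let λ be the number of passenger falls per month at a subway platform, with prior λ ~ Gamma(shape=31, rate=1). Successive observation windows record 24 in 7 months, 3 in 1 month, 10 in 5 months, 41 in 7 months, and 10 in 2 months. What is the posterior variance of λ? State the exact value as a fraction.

119/529

Total count: 24 + 3 + 10 + 41 + 10 = 88.
Total exposure: 7 + 1 + 5 + 7 + 2 = 22 months.
The Gamma prior is conjugate for the Poisson rate, so λ | data ~ Gamma(31+88, 1+22) = Gamma(119, 23).
Posterior variance = α'/β'² = 119/529.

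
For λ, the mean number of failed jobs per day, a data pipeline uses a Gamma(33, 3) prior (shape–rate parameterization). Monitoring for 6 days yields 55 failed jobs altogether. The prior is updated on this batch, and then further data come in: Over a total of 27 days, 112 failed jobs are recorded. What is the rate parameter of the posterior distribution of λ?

Total count 55 over total exposure 6 days.
After the first batch: Gamma(33 + 55, 3 + 6) = Gamma(88, 9).
Total count 112 over total exposure 27 days.
After the second batch: Gamma(88 + 112, 9 + 27) = Gamma(200, 36).

36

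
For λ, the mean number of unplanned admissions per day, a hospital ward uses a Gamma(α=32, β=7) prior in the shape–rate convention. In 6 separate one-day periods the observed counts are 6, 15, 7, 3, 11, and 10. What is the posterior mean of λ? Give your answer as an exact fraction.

Total count: 6 + 15 + 7 + 3 + 11 + 10 = 52.
Total exposure: 6 days.
Posterior: α' = 32 + 52 = 84, β' = 7 + 6 = 13.
Posterior mean = α'/β' = 84/13.

84/13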